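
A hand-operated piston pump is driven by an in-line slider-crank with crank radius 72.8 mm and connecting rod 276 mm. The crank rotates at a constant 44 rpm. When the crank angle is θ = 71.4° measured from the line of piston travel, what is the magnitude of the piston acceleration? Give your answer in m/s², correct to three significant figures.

0.160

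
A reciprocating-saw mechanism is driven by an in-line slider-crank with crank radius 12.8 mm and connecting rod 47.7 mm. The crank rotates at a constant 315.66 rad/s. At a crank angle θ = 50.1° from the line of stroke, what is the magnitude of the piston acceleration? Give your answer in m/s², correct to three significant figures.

ω = 315.7 rad/s
x(θ) = r cosθ + √(L² − r² sin²θ); with ω constant, a = ω²·d²x/dθ².
d²x/dθ² = −r cosθ − r²(cos2θ)/√u − r⁴ sin²2θ/(4u^{3/2}),  u = L² − r² sin²θ = 0.00217886 m².
Substituting r = 0.0128 m, L = 0.0477 m, θ = 50.1°: d²x/dθ² = -0.0076529 m.
a = ω²·d²x/dθ² = (315.7)²·(-0.0076529) = -762.54 m/s²;  |a| = 762.54 m/s².

763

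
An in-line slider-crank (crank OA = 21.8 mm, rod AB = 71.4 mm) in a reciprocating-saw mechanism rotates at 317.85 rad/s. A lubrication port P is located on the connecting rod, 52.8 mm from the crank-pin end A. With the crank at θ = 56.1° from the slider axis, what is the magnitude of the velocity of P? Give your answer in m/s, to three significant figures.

ω = 317.9 rad/s.  Crank-pin speed |V_A| = rω = 6.9291 m/s, perpendicular to OA.
Rod angle: sinφ = −(r/L) sinθ ⇒ φ = -14.680°; ω_rod = −rω cosθ/√(L²−r²sin²θ) = -55.954 rad/s.
V_P = V_A + ω_rod × AP, with AP = 0.0528 m along the rod.
Components: V_Px = −rω sinθ − a·ω_rod·sinφ = -6.5 m/s;  V_Py = rω cosθ + a·ω_rod·cosφ = +1.0068 m/s.
|V_P| = √(V_Px² + V_Py²) = 6.5775 m/s.

6.58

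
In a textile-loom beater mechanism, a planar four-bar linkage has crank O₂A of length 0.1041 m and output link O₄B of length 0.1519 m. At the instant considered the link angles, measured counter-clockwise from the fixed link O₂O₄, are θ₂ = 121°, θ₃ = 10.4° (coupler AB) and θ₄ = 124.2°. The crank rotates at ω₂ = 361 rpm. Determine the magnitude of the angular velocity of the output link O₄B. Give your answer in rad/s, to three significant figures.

26.5

ω₂ = 37.8 rad/s (from 361 rpm).
Differentiating the loop-closure r₂e^{iθ₂}+r₃e^{iθ₃}=r₁+r₄e^{iθ₄} gives r₂ω₂e^{iθ₂}+r₃ω₃e^{iθ₃}=r₄ω₄e^{iθ₄}.
Eliminating the other unknown: ω₄ = r₂ω₂ sin(θ₂−θ₃) / [r₄ sin(θ₄−θ₃)].
Numerator sine = +0.93606; denominator sine = +0.91496.
Result = 0.1041·37.8·(+0.93606) / (0.1519·(+0.91496)) = +26.505 rad/s; magnitude 26.505 rad/s.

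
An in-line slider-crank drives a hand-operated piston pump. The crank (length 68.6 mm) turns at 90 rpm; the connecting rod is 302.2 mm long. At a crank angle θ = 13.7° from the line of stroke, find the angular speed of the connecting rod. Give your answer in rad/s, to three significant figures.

ω = 9.425 rad/s (converted from 90 rpm).
The rod makes angle φ with the slider axis where L sinφ = r sinθ; differentiating, L cosφ·φ̇ = r ω cosθ.
L cosφ = √(L² − r² sin²θ) = 0.30176 m.
|ω_rod| = r ω |cosθ| / √(L² − r² sin²θ) = 0.0686·9.425·0.97155/0.30176 = 2.0816 rad/s.

2.08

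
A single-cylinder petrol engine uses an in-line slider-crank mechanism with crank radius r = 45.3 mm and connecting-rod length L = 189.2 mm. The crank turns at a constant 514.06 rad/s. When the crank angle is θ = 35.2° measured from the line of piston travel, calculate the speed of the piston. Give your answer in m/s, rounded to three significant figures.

ω = 514.1 rad/s
For an in-line slider-crank, x = r cosθ + √(L² − r² sin²θ), so v = −rω sinθ·[1 + r cosθ/√(L² − r² sin²θ)].
With r = 0.0453 m, L = 0.1892 m, θ = 35.2°: √(L² − r² sin²θ) = 0.18739 m.
v = −0.0453·514.1·0.57643·[1 + 0.0453·0.81714/0.18739] = -16.075 m/s.
|v| = 16.075 m/s.

16.1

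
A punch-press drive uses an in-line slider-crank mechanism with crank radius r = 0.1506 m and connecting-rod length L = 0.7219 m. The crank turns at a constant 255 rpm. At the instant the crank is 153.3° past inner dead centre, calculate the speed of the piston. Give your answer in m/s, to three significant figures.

1.47

ω = 2π·255/60 = 26.7 rad/s
For an in-line slider-crank, x = r cosθ + √(L² − r² sin²θ), so v = −rω sinθ·[1 + r cosθ/√(L² − r² sin²θ)].
With r = 0.1506 m, L = 0.7219 m, θ = 153.3°: √(L² − r² sin²θ) = 0.71872 m.
v = −0.1506·26.7·0.44932·[1 + 0.1506·-0.89337/0.71872] = -1.4687 m/s.
|v| = 1.4687 m/s.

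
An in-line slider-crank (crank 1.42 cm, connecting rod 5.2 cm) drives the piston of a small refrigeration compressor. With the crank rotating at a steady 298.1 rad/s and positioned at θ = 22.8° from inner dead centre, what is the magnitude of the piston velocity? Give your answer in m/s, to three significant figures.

2.06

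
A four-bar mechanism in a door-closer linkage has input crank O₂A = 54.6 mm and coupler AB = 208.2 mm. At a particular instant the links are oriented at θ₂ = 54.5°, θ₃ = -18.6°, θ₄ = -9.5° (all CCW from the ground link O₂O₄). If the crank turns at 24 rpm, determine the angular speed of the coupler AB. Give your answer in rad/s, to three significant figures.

3.75

ω₂ = 2.513 rad/s (from 24 rpm).
Differentiating the loop-closure r₂e^{iθ₂}+r₃e^{iθ₃}=r₁+r₄e^{iθ₄} gives r₂ω₂e^{iθ₂}+r₃ω₃e^{iθ₃}=r₄ω₄e^{iθ₄}.
Eliminating the other unknown: ω₃ = r₂ω₂ sin(θ₄−θ₂) / [r₃ sin(θ₃−θ₄)].
Numerator sine = -0.89879; denominator sine = -0.15816.
Result = 0.0546·2.513·(-0.89879) / (0.2082·(-0.15816)) = +3.7456 rad/s; magnitude 3.7456 rad/s.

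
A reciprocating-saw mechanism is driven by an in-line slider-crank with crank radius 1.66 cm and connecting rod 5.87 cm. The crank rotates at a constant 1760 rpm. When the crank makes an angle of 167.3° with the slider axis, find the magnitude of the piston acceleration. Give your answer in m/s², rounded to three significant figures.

ω = 2π·1760/60 = 184.3 rad/s
x(θ) = r cosθ + √(L² − r² sin²θ); with ω constant, a = ω²·d²x/dθ².
d²x/dθ² = −r cosθ − r²(cos2θ)/√u − r⁴ sin²2θ/(4u^{3/2}),  u = L² − r² sin²θ = 0.00343237 m².
Substituting r = 0.0166 m, L = 0.0587 m, θ = 167.3°: d²x/dθ² = +0.011928 m.
a = ω²·d²x/dθ² = (184.3)²·(+0.011928) = +405.17 m/s²;  |a| = 405.17 m/s².

405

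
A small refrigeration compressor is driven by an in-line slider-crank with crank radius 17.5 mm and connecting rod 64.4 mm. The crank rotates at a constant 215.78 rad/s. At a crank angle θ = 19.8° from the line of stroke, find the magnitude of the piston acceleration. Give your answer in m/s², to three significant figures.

ω = 215.8 rad/s
x(θ) = r cosθ + √(L² − r² sin²θ); with ω constant, a = ω²·d²x/dθ².
d²x/dθ² = −r cosθ − r²(cos2θ)/√u − r⁴ sin²2θ/(4u^{3/2}),  u = L² − r² sin²θ = 0.00411222 m².
Substituting r = 0.0175 m, L = 0.0644 m, θ = 19.8°: d²x/dθ² = -0.020181 m.
a = ω²·d²x/dθ² = (215.8)²·(-0.020181) = -939.66 m/s²;  |a| = 939.66 m/s².

940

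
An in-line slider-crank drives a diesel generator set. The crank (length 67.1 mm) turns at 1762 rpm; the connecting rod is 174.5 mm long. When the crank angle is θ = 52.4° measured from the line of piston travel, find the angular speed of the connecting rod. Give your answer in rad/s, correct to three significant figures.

ω = 184.5 rad/s (converted from 1762 rpm).
The rod makes angle φ with the slider axis where L sinφ = r sinθ; differentiating, L cosφ·φ̇ = r ω cosθ.
L cosφ = √(L² − r² sin²θ) = 0.1662 m.
|ω_rod| = r ω |cosθ| / √(L² − r² sin²θ) = 0.0671·184.5·0.61015/0.1662 = 45.451 rad/s.

45.5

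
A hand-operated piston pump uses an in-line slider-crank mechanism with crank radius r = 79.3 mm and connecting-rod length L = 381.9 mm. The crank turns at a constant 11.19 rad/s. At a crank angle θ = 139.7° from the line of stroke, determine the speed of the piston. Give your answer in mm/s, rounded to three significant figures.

482

ω = 11.19 rad/s
For an in-line slider-crank, x = r cosθ + √(L² − r² sin²θ), so v = −rω sinθ·[1 + r cosθ/√(L² − r² sin²θ)].
With r = 0.0793 m, L = 0.3819 m, θ = 139.7°: √(L² − r² sin²θ) = 0.37844 m.
v = −0.0793·11.19·0.64679·[1 + 0.0793·-0.76267/0.37844] = -0.48222 m/s.
|v| = 0.48222 m/s = 482.22 mm/s.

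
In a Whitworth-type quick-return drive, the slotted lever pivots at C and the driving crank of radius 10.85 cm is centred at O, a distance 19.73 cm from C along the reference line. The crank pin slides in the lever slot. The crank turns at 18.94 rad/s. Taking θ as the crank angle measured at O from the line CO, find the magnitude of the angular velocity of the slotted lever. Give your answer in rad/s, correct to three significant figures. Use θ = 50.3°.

6.18

ω = 18.94 rad/s
Crank pin A relative to C: A = (d + r cosθ, r sinθ); lever angle φ = atan2(r sinθ, d + r cosθ).
Differentiating tanφ: φ̇ = rω(d cosθ + r)/(d² + r² + 2dr cosθ).
d² + r² + 2dr cosθ = |CA|² = 0.0780478 m²;  d cosθ + r = +0.23453 m.
|ω_lever| = |0.1085·18.94·+0.23453| / 0.0780478 = 6.1751 rad/s.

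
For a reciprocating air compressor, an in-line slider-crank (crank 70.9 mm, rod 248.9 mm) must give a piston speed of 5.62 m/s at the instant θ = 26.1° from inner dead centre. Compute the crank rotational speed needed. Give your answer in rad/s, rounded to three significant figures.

For an in-line slider-crank, |v_piston| = rω|sinθ|·[1 + r cosθ/√(L² − r² sin²θ)].
With r = 0.0709 m, L = 0.2489 m, θ = 26.1°: the bracketed kinematic factor |dx/dθ| = 0.039234 m.
ω = v/|dx/dθ| = 5.62/0.039234 = 143.24 rad/s.

143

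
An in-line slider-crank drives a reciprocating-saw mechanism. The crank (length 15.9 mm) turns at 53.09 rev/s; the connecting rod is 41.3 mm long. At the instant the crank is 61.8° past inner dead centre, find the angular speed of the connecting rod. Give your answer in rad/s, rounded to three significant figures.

ω = 333.6 rad/s (converted from 53.09 rev/s).
The rod makes angle φ with the slider axis where L sinφ = r sinθ; differentiating, L cosφ·φ̇ = r ω cosθ.
L cosφ = √(L² − r² sin²θ) = 0.03885 m.
|ω_rod| = r ω |cosθ| / √(L² − r² sin²θ) = 0.0159·333.6·0.47255/0.03885 = 64.513 rad/s.

64.5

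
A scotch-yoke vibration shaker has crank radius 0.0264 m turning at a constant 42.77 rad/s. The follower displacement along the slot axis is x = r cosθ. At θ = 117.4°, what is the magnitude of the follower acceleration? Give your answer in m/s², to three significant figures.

22.2

ω = 42.77 rad/s
x = r cosθ ⇒ ẍ = −rω² cosθ (ω constant).
|a| = rω²|cosθ| = 0.0264·(42.77)²·|cos 117.4°| = 22.224 m/s².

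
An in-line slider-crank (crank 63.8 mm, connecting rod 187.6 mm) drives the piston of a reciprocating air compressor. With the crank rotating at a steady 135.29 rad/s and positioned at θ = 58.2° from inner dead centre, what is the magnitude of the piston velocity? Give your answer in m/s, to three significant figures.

ω = 135.3 rad/s
For an in-line slider-crank, x = r cosθ + √(L² − r² sin²θ), so v = −rω sinθ·[1 + r cosθ/√(L² − r² sin²θ)].
With r = 0.0638 m, L = 0.1876 m, θ = 58.2°: √(L² − r² sin²θ) = 0.17959 m.
v = −0.0638·135.3·0.84989·[1 + 0.0638·0.52696/0.17959] = -8.7091 m/s.
|v| = 8.7091 m/s.

8.71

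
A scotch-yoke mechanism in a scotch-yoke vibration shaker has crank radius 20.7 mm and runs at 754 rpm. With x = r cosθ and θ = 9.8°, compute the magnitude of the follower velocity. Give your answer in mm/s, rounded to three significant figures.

278

ω = 78.96 rad/s (from 754 rpm).
x = r cosθ ⇒ ẋ = −rω sinθ.
|v| = rω|sinθ| = 0.0207·78.96·|sin 9.8°| = 0.2782 m/s = 278.2 mm/s.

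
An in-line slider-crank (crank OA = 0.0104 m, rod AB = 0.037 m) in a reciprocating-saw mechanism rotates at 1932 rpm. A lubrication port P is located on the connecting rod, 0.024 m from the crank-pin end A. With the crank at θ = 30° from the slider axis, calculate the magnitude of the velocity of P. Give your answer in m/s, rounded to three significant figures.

1.38

ω = 202.3 rad/s.  Crank-pin speed |V_A| = rω = 2.1041 m/s, perpendicular to OA.
Rod angle: sinφ = −(r/L) sinθ ⇒ φ = -8.079°; ω_rod = −rω cosθ/√(L²−r²sin²θ) = -49.743 rad/s.
V_P = V_A + ω_rod × AP, with AP = 0.024 m along the rod.
Components: V_Px = −rω sinθ − a·ω_rod·sinφ = -1.2198 m/s;  V_Py = rω cosθ + a·ω_rod·cosφ = +0.64024 m/s.
|V_P| = √(V_Px² + V_Py²) = 1.3776 m/s.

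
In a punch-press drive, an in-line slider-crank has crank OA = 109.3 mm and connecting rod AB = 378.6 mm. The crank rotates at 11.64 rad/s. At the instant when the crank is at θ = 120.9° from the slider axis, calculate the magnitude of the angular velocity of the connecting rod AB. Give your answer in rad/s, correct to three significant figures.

1.78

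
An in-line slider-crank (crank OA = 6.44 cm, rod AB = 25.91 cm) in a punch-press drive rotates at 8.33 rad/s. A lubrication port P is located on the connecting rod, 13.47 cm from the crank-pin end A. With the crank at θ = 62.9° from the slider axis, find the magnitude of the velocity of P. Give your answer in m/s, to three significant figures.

0.520

ω = 8.33 rad/s.  Crank-pin speed |V_A| = rω = 0.53645 m/s, perpendicular to OA.
Rod angle: sinφ = −(r/L) sinθ ⇒ φ = -12.783°; ω_rod = −rω cosθ/√(L²−r²sin²θ) = -0.96715 rad/s.
V_P = V_A + ω_rod × AP, with AP = 0.1347 m along the rod.
Components: V_Px = −rω sinθ − a·ω_rod·sinφ = -0.50638 m/s;  V_Py = rω cosθ + a·ω_rod·cosφ = +0.11733 m/s.
|V_P| = √(V_Px² + V_Py²) = 0.5198 m/s.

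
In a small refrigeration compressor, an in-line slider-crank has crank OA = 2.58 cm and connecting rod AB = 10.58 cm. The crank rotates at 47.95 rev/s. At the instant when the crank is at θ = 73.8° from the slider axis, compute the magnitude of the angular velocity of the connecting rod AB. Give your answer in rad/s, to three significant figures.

ω = 301.3 rad/s (converted from 47.95 rev/s).
The rod makes angle φ with the slider axis where L sinφ = r sinθ; differentiating, L cosφ·φ̇ = r ω cosθ.
L cosφ = √(L² − r² sin²θ) = 0.10286 m.
|ω_rod| = r ω |cosθ| / √(L² − r² sin²θ) = 0.0258·301.3·0.27899/0.10286 = 21.083 rad/s.

21.1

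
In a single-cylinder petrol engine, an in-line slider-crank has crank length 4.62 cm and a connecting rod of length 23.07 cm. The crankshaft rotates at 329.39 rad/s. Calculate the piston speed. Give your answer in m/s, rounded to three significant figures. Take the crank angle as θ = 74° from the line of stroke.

ω = 329.4 rad/s
For an in-line slider-crank, x = r cosθ + √(L² − r² sin²θ), so v = −rω sinθ·[1 + r cosθ/√(L² − r² sin²θ)].
With r = 0.0462 m, L = 0.2307 m, θ = 74°: √(L² − r² sin²θ) = 0.22639 m.
v = −0.0462·329.4·0.96126·[1 + 0.0462·0.27564/0.22639] = -15.451 m/s.
|v| = 15.451 m/s.

15.5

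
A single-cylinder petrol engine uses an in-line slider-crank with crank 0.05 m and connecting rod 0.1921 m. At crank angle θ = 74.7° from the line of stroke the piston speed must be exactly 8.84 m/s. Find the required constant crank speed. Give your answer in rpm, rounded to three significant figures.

For an in-line slider-crank, |v_piston| = rω|sinθ|·[1 + r cosθ/√(L² − r² sin²θ)].
With r = 0.05 m, L = 0.1921 m, θ = 74.7°: the bracketed kinematic factor |dx/dθ| = 0.05165 m.
ω = v/|dx/dθ| = 8.84/0.05165 = 171.15 rad/s.
N = 60ω/(2π) = 1634.4 rpm.

1630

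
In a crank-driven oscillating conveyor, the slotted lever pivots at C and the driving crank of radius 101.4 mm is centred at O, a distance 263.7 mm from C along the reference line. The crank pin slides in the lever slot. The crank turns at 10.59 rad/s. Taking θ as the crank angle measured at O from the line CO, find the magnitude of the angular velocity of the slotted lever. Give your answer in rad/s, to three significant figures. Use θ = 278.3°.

1.71

ω = 10.59 rad/s
Crank pin A relative to C: A = (d + r cosθ, r sinθ); lever angle φ = atan2(r sinθ, d + r cosθ).
Differentiating tanφ: φ̇ = rω(d cosθ + r)/(d² + r² + 2dr cosθ).
d² + r² + 2dr cosθ = |CA|² = 0.0875396 m²;  d cosθ + r = +0.13947 m.
|ω_lever| = |0.1014·10.59·+0.13947| / 0.0875396 = 1.7108 rad/s.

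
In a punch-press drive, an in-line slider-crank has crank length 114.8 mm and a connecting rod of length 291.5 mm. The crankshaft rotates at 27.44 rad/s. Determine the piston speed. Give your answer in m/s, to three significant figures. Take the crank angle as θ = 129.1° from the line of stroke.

ω = 27.44 rad/s
For an in-line slider-crank, x = r cosθ + √(L² − r² sin²θ), so v = −rω sinθ·[1 + r cosθ/√(L² − r² sin²θ)].
With r = 0.1148 m, L = 0.2915 m, θ = 129.1°: √(L² − r² sin²θ) = 0.27755 m.
v = −0.1148·27.44·0.77605·[1 + 0.1148·-0.63068/0.27755] = -1.8069 m/s.
|v| = 1.8069 m/s.

1.81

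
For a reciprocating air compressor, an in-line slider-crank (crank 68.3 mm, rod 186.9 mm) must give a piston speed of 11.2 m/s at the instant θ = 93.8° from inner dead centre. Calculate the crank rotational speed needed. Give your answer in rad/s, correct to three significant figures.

169

For an in-line slider-crank, |v_piston| = rω|sinθ|·[1 + r cosθ/√(L² − r² sin²θ)].
With r = 0.0683 m, L = 0.1869 m, θ = 93.8°: the bracketed kinematic factor |dx/dθ| = 0.066377 m.
ω = v/|dx/dθ| = 11.2/0.066377 = 168.73 rad/s.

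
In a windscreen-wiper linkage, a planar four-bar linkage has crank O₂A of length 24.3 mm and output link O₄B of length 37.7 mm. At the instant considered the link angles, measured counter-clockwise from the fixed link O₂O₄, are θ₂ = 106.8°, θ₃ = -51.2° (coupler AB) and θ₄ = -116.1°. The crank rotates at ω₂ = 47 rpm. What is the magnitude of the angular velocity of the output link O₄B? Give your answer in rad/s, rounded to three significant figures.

ω₂ = 4.922 rad/s (from 47 rpm).
Differentiating the loop-closure r₂e^{iθ₂}+r₃e^{iθ₃}=r₁+r₄e^{iθ₄} gives r₂ω₂e^{iθ₂}+r₃ω₃e^{iθ₃}=r₄ω₄e^{iθ₄}.
Eliminating the other unknown: ω₄ = r₂ω₂ sin(θ₂−θ₃) / [r₄ sin(θ₄−θ₃)].
Numerator sine = +0.37461; denominator sine = -0.90557.
Result = 0.0243·4.922·(+0.37461) / (0.0377·(-0.90557)) = -1.3123 rad/s; magnitude 1.3123 rad/s.

1.31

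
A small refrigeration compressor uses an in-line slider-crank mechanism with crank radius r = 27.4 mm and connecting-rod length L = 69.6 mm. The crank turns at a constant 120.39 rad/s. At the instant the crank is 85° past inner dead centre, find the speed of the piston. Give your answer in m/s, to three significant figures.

ω = 120.4 rad/s
For an in-line slider-crank, x = r cosθ + √(L² − r² sin²θ), so v = −rω sinθ·[1 + r cosθ/√(L² − r² sin²θ)].
With r = 0.0274 m, L = 0.0696 m, θ = 85°: √(L² − r² sin²θ) = 0.064024 m.
v = −0.0274·120.4·0.99619·[1 + 0.0274·0.08716/0.064024] = -3.4087 m/s.
|v| = 3.4087 m/s.

3.41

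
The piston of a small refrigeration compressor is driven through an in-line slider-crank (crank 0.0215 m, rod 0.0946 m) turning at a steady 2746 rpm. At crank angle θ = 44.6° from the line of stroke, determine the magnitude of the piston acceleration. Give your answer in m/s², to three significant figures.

1280

ω = 2π·2746/60 = 287.6 rad/s
x(θ) = r cosθ + √(L² − r² sin²θ); with ω constant, a = ω²·d²x/dθ².
d²x/dθ² = −r cosθ − r²(cos2θ)/√u − r⁴ sin²2θ/(4u^{3/2}),  u = L² − r² sin²θ = 0.00872126 m².
Substituting r = 0.0215 m, L = 0.0946 m, θ = 44.6°: d²x/dθ² = -0.015443 m.
a = ω²·d²x/dθ² = (287.6)²·(-0.015443) = -1277 m/s²;  |a| = 1277 m/s².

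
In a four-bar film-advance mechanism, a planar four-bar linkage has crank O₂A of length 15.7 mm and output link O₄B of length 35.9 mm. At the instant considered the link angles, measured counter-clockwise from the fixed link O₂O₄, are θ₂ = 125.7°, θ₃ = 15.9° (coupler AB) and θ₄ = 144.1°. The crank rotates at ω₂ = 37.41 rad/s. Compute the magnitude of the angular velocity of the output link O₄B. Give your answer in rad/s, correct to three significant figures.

ω₂ = 37.41 rad/s
Differentiating the loop-closure r₂e^{iθ₂}+r₃e^{iθ₃}=r₁+r₄e^{iθ₄} gives r₂ω₂e^{iθ₂}+r₃ω₃e^{iθ₃}=r₄ω₄e^{iθ₄}.
Eliminating the other unknown: ω₄ = r₂ω₂ sin(θ₂−θ₃) / [r₄ sin(θ₄−θ₃)].
Numerator sine = +0.94088; denominator sine = +0.78586.
Result = 0.0157·37.41·(+0.94088) / (0.0359·(+0.78586)) = +19.588 rad/s; magnitude 19.588 rad/s.

19.6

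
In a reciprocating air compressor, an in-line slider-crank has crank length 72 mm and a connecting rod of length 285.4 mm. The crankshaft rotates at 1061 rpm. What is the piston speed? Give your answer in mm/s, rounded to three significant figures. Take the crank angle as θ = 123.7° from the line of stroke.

5700

ω = 2π·1061/60 = 111.1 rad/s
For an in-line slider-crank, x = r cosθ + √(L² − r² sin²θ), so v = −rω sinθ·[1 + r cosθ/√(L² − r² sin²θ)].
With r = 0.072 m, L = 0.2854 m, θ = 123.7°: √(L² − r² sin²θ) = 0.27904 m.
v = −0.072·111.1·0.83195·[1 + 0.072·-0.55484/0.27904] = -5.7026 m/s.
|v| = 5.7026 m/s = 5702.6 mm/s.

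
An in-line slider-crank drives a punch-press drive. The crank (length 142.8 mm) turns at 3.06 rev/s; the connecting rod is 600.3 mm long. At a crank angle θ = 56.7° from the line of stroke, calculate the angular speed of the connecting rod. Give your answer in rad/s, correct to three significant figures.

2.56

ω = 19.23 rad/s (converted from 3.06 rev/s).
The rod makes angle φ with the slider axis where L sinφ = r sinθ; differentiating, L cosφ·φ̇ = r ω cosθ.
L cosφ = √(L² − r² sin²θ) = 0.58832 m.
|ω_rod| = r ω |cosθ| / √(L² − r² sin²θ) = 0.1428·19.23·0.54902/0.58832 = 2.5622 rad/s.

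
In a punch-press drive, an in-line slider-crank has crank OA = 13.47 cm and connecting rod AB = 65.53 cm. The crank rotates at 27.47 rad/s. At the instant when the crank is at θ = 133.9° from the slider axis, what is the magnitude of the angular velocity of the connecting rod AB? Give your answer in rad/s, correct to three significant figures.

3.96

ω = 27.47 rad/s
The rod makes angle φ with the slider axis where L sinφ = r sinθ; differentiating, L cosφ·φ̇ = r ω cosθ.
L cosφ = √(L² − r² sin²θ) = 0.64807 m.
|ω_rod| = r ω |cosθ| / √(L² − r² sin²θ) = 0.1347·27.47·0.69340/0.64807 = 3.959 rad/s.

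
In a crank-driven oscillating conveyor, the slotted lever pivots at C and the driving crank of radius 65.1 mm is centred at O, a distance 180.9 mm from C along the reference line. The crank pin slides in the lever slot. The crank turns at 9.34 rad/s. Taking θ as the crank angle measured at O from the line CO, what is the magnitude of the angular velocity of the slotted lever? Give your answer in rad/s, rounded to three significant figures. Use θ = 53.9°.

2.05

ω = 9.34 rad/s
Crank pin A relative to C: A = (d + r cosθ, r sinθ); lever angle φ = atan2(r sinθ, d + r cosθ).
Differentiating tanφ: φ̇ = rω(d cosθ + r)/(d² + r² + 2dr cosθ).
d² + r² + 2dr cosθ = |CA|² = 0.0508403 m²;  d cosθ + r = +0.17169 m.
|ω_lever| = |0.0651·9.34·+0.17169| / 0.0508403 = 2.0533 rad/s.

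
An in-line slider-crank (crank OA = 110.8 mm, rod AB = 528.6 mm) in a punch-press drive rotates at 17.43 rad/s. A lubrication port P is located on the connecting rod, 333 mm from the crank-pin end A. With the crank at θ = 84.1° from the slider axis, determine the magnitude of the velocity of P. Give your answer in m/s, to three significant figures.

1.95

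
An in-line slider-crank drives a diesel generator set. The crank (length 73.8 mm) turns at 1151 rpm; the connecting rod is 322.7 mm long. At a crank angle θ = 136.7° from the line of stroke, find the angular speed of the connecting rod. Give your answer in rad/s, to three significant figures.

20.3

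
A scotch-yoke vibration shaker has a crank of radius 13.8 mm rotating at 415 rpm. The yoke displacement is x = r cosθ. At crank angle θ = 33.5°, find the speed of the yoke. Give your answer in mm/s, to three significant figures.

ω = 43.46 rad/s (from 415 rpm).
x = r cosθ ⇒ ẋ = −rω sinθ.
|v| = rω|sinθ| = 0.0138·43.46·|sin 33.5°| = 0.33101 m/s = 331.01 mm/s.

331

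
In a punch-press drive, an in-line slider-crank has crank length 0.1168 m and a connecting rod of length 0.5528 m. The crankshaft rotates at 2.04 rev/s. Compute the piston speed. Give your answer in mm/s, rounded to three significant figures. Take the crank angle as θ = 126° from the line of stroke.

ω = 2π·2.04 = 12.82 rad/s
For an in-line slider-crank, x = r cosθ + √(L² − r² sin²θ), so v = −rω sinθ·[1 + r cosθ/√(L² − r² sin²θ)].
With r = 0.1168 m, L = 0.5528 m, θ = 126°: √(L² − r² sin²θ) = 0.54466 m.
v = −0.1168·12.82·0.80902·[1 + 0.1168·-0.58779/0.54466] = -1.0585 m/s.
|v| = 1.0585 m/s = 1058.5 mm/s.

1060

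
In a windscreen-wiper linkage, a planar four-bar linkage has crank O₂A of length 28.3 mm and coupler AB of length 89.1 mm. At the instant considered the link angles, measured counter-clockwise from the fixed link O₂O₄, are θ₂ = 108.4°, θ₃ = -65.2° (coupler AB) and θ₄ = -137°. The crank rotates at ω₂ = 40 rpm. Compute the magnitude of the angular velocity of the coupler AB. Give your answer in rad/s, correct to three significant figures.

ω₂ = 4.189 rad/s (from 40 rpm).
Differentiating the loop-closure r₂e^{iθ₂}+r₃e^{iθ₃}=r₁+r₄e^{iθ₄} gives r₂ω₂e^{iθ₂}+r₃ω₃e^{iθ₃}=r₄ω₄e^{iθ₄}.
Eliminating the other unknown: ω₃ = r₂ω₂ sin(θ₄−θ₂) / [r₃ sin(θ₃−θ₄)].
Numerator sine = +0.90924; denominator sine = +0.94997.
Result = 0.0283·4.189·(+0.90924) / (0.0891·(+0.94997)) = +1.2734 rad/s; magnitude 1.2734 rad/s.

1.27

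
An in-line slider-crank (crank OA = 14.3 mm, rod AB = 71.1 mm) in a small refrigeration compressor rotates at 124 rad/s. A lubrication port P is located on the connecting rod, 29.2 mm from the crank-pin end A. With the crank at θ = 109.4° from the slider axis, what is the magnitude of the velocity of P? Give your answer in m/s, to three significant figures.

ω = 124 rad/s.  Crank-pin speed |V_A| = rω = 1.7732 m/s, perpendicular to OA.
Rod angle: sinφ = −(r/L) sinθ ⇒ φ = -10.936°; ω_rod = −rω cosθ/√(L²−r²sin²θ) = +8.4372 rad/s.
V_P = V_A + ω_rod × AP, with AP = 0.0292 m along the rod.
Components: V_Px = −rω sinθ − a·ω_rod·sinφ = -1.6258 m/s;  V_Py = rω cosθ + a·ω_rod·cosφ = -0.3471 m/s.
|V_P| = √(V_Px² + V_Py²) = 1.6624 m/s.

1.66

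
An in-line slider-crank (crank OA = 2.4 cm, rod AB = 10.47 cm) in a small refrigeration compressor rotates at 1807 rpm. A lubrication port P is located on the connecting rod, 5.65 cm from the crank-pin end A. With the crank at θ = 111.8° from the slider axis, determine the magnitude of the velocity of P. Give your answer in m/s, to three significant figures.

ω = 189.2 rad/s.  Crank-pin speed |V_A| = rω = 4.5415 m/s, perpendicular to OA.
Rod angle: sinφ = −(r/L) sinθ ⇒ φ = -12.288°; ω_rod = −rω cosθ/√(L²−r²sin²θ) = +16.486 rad/s.
V_P = V_A + ω_rod × AP, with AP = 0.0565 m along the rod.
Components: V_Px = −rω sinθ − a·ω_rod·sinφ = -4.0185 m/s;  V_Py = rω cosθ + a·ω_rod·cosφ = -0.77643 m/s.
|V_P| = √(V_Px² + V_Py²) = 4.0928 m/s.

4.09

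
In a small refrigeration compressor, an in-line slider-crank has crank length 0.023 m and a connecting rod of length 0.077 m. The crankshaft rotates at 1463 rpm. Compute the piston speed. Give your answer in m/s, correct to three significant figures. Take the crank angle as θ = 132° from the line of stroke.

2.08

ω = 2π·1463/60 = 153.2 rad/s
For an in-line slider-crank, x = r cosθ + √(L² − r² sin²θ), so v = −rω sinθ·[1 + r cosθ/√(L² − r² sin²θ)].
With r = 0.023 m, L = 0.077 m, θ = 132°: √(L² − r² sin²θ) = 0.075079 m.
v = −0.023·153.2·0.74314·[1 + 0.023·-0.66913/0.075079] = -2.0819 m/s.
|v| = 2.0819 m/s.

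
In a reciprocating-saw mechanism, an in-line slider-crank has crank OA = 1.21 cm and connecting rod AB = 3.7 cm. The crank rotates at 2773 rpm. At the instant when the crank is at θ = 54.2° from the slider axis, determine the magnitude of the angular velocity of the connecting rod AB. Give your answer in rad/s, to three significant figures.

ω = 290.4 rad/s (converted from 2773 rpm).
The rod makes angle φ with the slider axis where L sinφ = r sinθ; differentiating, L cosφ·φ̇ = r ω cosθ.
L cosφ = √(L² − r² sin²θ) = 0.035675 m.
|ω_rod| = r ω |cosθ| / √(L² − r² sin²θ) = 0.0121·290.4·0.58496/0.035675 = 57.614 rad/s.

57.6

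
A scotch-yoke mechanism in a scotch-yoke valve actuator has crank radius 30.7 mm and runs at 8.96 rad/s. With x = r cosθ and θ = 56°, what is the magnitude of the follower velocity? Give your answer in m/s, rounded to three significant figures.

ω = 8.96 rad/s
x = r cosθ ⇒ ẋ = −rω sinθ.
|v| = rω|sinθ| = 0.0307·8.96·|sin 56°| = 0.22805 m/s.

0.228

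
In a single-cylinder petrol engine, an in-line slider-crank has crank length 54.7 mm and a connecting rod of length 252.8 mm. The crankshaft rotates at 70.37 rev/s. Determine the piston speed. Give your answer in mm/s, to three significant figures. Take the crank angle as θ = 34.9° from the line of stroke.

16300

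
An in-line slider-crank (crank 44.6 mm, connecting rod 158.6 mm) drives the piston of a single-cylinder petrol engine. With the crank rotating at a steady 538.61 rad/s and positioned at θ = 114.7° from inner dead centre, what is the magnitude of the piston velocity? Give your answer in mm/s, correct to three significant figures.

19200

ω = 538.6 rad/s
For an in-line slider-crank, x = r cosθ + √(L² − r² sin²θ), so v = −rω sinθ·[1 + r cosθ/√(L² − r² sin²θ)].
With r = 0.0446 m, L = 0.1586 m, θ = 114.7°: √(L² − r² sin²θ) = 0.15334 m.
v = −0.0446·538.6·0.90851·[1 + 0.0446·-0.41787/0.15334] = -19.172 m/s.
|v| = 19.172 m/s = 19172 mm/s.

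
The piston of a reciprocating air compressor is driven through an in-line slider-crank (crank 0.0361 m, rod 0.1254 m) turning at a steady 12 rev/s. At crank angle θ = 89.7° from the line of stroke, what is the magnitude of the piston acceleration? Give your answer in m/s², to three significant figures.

60.6

ω = 2π·12 = 75.4 rad/s
x(θ) = r cosθ + √(L² − r² sin²θ); with ω constant, a = ω²·d²x/dθ².
d²x/dθ² = −r cosθ − r²(cos2θ)/√u − r⁴ sin²2θ/(4u^{3/2}),  u = L² − r² sin²θ = 0.014422 m².
Substituting r = 0.0361 m, L = 0.1254 m, θ = 89.7°: d²x/dθ² = +0.010662 m.
a = ω²·d²x/dθ² = (75.4)²·(+0.010662) = +60.613 m/s²;  |a| = 60.613 m/s².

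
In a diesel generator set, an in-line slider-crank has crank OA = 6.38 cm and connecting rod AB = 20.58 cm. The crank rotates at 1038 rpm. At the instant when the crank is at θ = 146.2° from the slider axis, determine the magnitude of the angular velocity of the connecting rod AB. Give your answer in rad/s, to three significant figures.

ω = 108.7 rad/s (converted from 1038 rpm).
The rod makes angle φ with the slider axis where L sinφ = r sinθ; differentiating, L cosφ·φ̇ = r ω cosθ.
L cosφ = √(L² − r² sin²θ) = 0.20272 m.
|ω_rod| = r ω |cosθ| / √(L² − r² sin²θ) = 0.0638·108.7·0.83098/0.20272 = 28.428 rad/s.

28.4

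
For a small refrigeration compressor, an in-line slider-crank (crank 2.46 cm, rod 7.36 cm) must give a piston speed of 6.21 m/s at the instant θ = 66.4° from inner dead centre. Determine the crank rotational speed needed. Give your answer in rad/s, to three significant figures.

242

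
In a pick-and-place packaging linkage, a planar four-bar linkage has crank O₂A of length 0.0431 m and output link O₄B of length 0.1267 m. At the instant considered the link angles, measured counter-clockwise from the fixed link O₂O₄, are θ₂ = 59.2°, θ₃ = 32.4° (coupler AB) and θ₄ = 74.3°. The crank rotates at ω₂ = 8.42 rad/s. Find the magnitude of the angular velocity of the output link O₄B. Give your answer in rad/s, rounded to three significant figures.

ω₂ = 8.42 rad/s
Differentiating the loop-closure r₂e^{iθ₂}+r₃e^{iθ₃}=r₁+r₄e^{iθ₄} gives r₂ω₂e^{iθ₂}+r₃ω₃e^{iθ₃}=r₄ω₄e^{iθ₄}.
Eliminating the other unknown: ω₄ = r₂ω₂ sin(θ₂−θ₃) / [r₄ sin(θ₄−θ₃)].
Numerator sine = +0.45088; denominator sine = +0.66783.
Result = 0.0431·8.42·(+0.45088) / (0.1267·(+0.66783)) = +1.9338 rad/s; magnitude 1.9338 rad/s.

1.93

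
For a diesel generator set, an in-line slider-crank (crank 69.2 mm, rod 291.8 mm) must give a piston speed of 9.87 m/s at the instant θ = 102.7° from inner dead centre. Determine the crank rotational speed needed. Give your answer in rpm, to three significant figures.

1480

For an in-line slider-crank, |v_piston| = rω|sinθ|·[1 + r cosθ/√(L² − r² sin²θ)].
With r = 0.0692 m, L = 0.2918 m, θ = 102.7°: the bracketed kinematic factor |dx/dθ| = 0.063889 m.
ω = v/|dx/dθ| = 9.87/0.063889 = 154.49 rad/s.
N = 60ω/(2π) = 1475.2 rpm.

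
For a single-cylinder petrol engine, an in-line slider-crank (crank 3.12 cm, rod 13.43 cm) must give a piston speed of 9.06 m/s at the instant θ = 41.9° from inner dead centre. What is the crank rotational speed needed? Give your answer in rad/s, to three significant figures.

For an in-line slider-crank, |v_piston| = rω|sinθ|·[1 + r cosθ/√(L² − r² sin²θ)].
With r = 0.0312 m, L = 0.1343 m, θ = 41.9°: the bracketed kinematic factor |dx/dθ| = 0.024483 m.
ω = v/|dx/dθ| = 9.06/0.024483 = 370.05 rad/s.

370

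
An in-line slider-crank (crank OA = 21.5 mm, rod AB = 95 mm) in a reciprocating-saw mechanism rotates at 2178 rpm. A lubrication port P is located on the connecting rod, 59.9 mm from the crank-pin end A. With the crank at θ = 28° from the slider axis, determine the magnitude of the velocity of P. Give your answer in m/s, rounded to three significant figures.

3.05

ω = 228.1 rad/s.  Crank-pin speed |V_A| = rω = 4.9037 m/s, perpendicular to OA.
Rod angle: sinφ = −(r/L) sinθ ⇒ φ = -6.099°; ω_rod = −rω cosθ/√(L²−r²sin²θ) = -45.835 rad/s.
V_P = V_A + ω_rod × AP, with AP = 0.0599 m along the rod.
Components: V_Px = −rω sinθ − a·ω_rod·sinφ = -2.5939 m/s;  V_Py = rω cosθ + a·ω_rod·cosφ = +1.5997 m/s.
|V_P| = √(V_Px² + V_Py²) = 3.0475 m/s.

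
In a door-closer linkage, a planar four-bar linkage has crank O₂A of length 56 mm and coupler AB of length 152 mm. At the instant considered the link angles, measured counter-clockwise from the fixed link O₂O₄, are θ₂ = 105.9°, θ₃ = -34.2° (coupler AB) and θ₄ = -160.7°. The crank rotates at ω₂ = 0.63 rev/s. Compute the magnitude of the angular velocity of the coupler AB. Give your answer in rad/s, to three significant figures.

ω₂ = 3.958 rad/s (from 0.63 rev/s).
Differentiating the loop-closure r₂e^{iθ₂}+r₃e^{iθ₃}=r₁+r₄e^{iθ₄} gives r₂ω₂e^{iθ₂}+r₃ω₃e^{iθ₃}=r₄ω₄e^{iθ₄}.
Eliminating the other unknown: ω₃ = r₂ω₂ sin(θ₄−θ₂) / [r₃ sin(θ₃−θ₄)].
Numerator sine = +0.99824; denominator sine = +0.80386.
Result = 0.056·3.958·(+0.99824) / (0.152·(+0.80386)) = +1.811 rad/s; magnitude 1.811 rad/s.

1.81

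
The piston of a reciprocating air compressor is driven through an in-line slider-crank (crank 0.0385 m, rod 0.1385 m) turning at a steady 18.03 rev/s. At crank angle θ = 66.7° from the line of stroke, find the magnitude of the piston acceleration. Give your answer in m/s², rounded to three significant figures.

99.4

ω = 2π·18 = 113.3 rad/s
x(θ) = r cosθ + √(L² − r² sin²θ); with ω constant, a = ω²·d²x/dθ².
d²x/dθ² = −r cosθ − r²(cos2θ)/√u − r⁴ sin²2θ/(4u^{3/2}),  u = L² − r² sin²θ = 0.0179319 m².
Substituting r = 0.0385 m, L = 0.1385 m, θ = 66.7°: d²x/dθ² = -0.0077439 m.
a = ω²·d²x/dθ² = (113.3)²·(-0.0077439) = -99.383 m/s²;  |a| = 99.383 m/s².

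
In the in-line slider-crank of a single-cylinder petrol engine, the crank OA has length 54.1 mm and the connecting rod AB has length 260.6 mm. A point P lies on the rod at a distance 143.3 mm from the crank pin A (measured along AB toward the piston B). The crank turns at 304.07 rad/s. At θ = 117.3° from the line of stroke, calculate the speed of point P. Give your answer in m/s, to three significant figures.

14.2

ω = 304.1 rad/s.  Crank-pin speed |V_A| = rω = 16.45 m/s, perpendicular to OA.
Rod angle: sinφ = −(r/L) sinθ ⇒ φ = -10.631°; ω_rod = −rω cosθ/√(L²−r²sin²θ) = +29.457 rad/s.
V_P = V_A + ω_rod × AP, with AP = 0.1433 m along the rod.
Components: V_Px = −rω sinθ − a·ω_rod·sinφ = -13.839 m/s;  V_Py = rω cosθ + a·ω_rod·cosφ = -3.3961 m/s.
|V_P| = √(V_Px² + V_Py²) = 14.25 m/s.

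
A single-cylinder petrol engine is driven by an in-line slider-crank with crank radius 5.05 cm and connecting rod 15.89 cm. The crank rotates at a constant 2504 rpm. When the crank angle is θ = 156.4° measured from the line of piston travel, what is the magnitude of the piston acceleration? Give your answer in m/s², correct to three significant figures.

2410

ω = 2π·2504/60 = 262.2 rad/s
x(θ) = r cosθ + √(L² − r² sin²θ); with ω constant, a = ω²·d²x/dθ².
d²x/dθ² = −r cosθ − r²(cos2θ)/√u − r⁴ sin²2θ/(4u^{3/2}),  u = L² − r² sin²θ = 0.0248405 m².
Substituting r = 0.0505 m, L = 0.1589 m, θ = 156.4°: d²x/dθ² = +0.035059 m.
a = ω²·d²x/dθ² = (262.2)²·(+0.035059) = +2410.6 m/s²;  |a| = 2410.6 m/s².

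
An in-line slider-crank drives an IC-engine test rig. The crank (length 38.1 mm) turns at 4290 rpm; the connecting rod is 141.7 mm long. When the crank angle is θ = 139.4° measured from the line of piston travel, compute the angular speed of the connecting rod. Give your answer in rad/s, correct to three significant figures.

93.2

ω = 449.2 rad/s (converted from 4290 rpm).
The rod makes angle φ with the slider axis where L sinφ = r sinθ; differentiating, L cosφ·φ̇ = r ω cosθ.
L cosφ = √(L² − r² sin²θ) = 0.13951 m.
|ω_rod| = r ω |cosθ| / √(L² − r² sin²θ) = 0.0381·449.2·0.75927/0.13951 = 93.152 rad/s.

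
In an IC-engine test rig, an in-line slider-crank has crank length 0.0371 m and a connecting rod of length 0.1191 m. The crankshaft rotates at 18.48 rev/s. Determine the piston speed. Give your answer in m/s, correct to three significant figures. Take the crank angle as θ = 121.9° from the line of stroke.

3.03

ω = 2π·18.5 = 116.1 rad/s
For an in-line slider-crank, x = r cosθ + √(L² − r² sin²θ), so v = −rω sinθ·[1 + r cosθ/√(L² − r² sin²θ)].
With r = 0.0371 m, L = 0.1191 m, θ = 121.9°: √(L² − r² sin²θ) = 0.11486 m.
v = −0.0371·116.1·0.84897·[1 + 0.0371·-0.52844/0.11486] = -3.033 m/s.
|v| = 3.033 m/s.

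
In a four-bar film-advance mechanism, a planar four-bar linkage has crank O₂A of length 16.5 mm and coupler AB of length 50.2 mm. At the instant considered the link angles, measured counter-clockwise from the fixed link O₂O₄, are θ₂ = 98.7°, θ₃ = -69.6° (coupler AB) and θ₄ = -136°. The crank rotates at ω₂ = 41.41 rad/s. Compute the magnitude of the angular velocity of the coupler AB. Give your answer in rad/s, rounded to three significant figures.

12.1

ω₂ = 41.41 rad/s
Differentiating the loop-closure r₂e^{iθ₂}+r₃e^{iθ₃}=r₁+r₄e^{iθ₄} gives r₂ω₂e^{iθ₂}+r₃ω₃e^{iθ₃}=r₄ω₄e^{iθ₄}.
Eliminating the other unknown: ω₃ = r₂ω₂ sin(θ₄−θ₂) / [r₃ sin(θ₃−θ₄)].
Numerator sine = +0.81614; denominator sine = +0.91636.
Result = 0.0165·41.41·(+0.81614) / (0.0502·(+0.91636)) = +12.122 rad/s; magnitude 12.122 rad/s.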